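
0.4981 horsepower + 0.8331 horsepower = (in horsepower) 1.331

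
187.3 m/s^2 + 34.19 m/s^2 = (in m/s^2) 221.5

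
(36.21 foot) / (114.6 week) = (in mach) 4.677e-10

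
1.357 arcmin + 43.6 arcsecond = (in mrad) 0.6061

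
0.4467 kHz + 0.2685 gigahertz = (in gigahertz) 0.2685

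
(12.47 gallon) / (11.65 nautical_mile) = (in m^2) 2.188e-06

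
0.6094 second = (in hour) 0.0001693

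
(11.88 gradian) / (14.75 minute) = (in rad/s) 0.0002109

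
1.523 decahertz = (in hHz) 0.1523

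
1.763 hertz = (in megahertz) 1.763e-06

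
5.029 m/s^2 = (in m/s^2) 5.029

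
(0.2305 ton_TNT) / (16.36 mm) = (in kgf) 6.011e+09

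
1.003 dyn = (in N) 1.003e-05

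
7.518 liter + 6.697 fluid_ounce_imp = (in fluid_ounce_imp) 271.3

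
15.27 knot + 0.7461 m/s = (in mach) 0.02526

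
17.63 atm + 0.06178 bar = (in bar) 17.93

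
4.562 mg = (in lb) 1.006e-05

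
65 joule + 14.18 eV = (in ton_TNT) 1.554e-08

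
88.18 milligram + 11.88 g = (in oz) 0.4222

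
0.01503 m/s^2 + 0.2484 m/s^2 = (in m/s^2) 0.2634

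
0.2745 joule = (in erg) 2.745e+06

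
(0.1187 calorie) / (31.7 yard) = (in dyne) 1713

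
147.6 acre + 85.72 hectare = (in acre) 359.4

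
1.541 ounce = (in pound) 0.09631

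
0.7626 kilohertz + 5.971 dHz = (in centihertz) 7.632e+04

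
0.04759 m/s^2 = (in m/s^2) 0.04759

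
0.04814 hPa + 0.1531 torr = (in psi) 0.003659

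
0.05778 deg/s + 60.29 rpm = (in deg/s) 361.8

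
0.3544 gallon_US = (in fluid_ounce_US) 45.36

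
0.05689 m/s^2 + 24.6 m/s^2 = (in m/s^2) 24.66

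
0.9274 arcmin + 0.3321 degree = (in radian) 0.006066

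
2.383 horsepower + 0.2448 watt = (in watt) 1777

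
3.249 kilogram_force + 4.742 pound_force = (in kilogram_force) 5.4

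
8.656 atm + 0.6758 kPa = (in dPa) 8.777e+06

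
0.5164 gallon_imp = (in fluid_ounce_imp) 82.62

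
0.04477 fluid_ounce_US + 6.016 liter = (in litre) 6.017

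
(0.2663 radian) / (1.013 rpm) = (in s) 2.51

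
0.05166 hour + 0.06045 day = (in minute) 90.15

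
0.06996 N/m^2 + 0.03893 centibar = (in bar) 0.00039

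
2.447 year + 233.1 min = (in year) 2.447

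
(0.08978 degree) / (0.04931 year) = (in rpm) 9.622e-09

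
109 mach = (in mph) 8.302e+04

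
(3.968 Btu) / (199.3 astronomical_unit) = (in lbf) 3.157e-11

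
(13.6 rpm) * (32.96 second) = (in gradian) 2988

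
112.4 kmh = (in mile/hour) 69.84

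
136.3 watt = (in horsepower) 0.1828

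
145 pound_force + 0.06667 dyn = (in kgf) 65.77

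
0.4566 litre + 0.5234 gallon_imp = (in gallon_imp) 0.6238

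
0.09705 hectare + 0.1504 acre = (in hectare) 0.1579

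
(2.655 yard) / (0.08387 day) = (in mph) 0.0007494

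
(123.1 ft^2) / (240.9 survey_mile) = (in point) 0.08362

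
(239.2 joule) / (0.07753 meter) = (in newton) 3085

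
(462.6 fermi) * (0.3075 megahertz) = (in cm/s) 1.422e-05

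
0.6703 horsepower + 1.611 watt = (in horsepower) 0.6725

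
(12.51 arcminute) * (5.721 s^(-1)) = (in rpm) 0.1988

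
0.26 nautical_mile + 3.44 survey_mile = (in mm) 6.018e+06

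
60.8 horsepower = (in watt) 4.534e+04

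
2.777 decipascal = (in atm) 2.741e-06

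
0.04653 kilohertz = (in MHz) 4.653e-05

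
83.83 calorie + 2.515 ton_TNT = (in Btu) 9.974e+06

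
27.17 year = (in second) 8.568e+08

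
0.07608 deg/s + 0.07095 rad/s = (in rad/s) 0.07228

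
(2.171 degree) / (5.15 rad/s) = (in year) 2.333e-10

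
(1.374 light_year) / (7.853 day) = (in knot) 3.724e+10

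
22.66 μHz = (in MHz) 2.266e-11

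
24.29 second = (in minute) 0.4048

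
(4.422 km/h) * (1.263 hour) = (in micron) 5.585e+09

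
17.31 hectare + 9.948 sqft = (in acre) 42.77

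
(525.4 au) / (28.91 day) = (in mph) 7.039e+07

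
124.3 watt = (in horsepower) 0.1667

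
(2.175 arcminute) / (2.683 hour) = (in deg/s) 3.753e-06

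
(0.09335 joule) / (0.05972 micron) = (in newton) 1.563e+06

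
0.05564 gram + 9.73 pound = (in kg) 4.414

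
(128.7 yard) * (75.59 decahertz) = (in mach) 261.3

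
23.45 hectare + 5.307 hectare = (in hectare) 28.76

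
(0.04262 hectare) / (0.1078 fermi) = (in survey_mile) 2.457e+15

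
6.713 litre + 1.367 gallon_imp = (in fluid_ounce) 437.1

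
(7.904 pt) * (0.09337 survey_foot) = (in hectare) 7.935e-09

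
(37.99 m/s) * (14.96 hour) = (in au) 1.368e-05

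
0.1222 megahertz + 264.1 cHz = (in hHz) 1222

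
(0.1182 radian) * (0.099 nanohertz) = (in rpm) 1.117e-10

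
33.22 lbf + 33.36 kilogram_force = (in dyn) 4.749e+07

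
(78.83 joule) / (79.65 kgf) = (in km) 0.0001009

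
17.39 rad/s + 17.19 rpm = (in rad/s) 19.19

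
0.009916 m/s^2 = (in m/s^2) 0.009916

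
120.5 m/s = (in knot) 234.2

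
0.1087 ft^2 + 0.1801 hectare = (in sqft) 1.939e+04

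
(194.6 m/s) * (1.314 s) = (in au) 1.709e-09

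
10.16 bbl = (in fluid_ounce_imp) 5.685e+04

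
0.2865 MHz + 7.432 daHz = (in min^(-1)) 1.719e+07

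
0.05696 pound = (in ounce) 0.9114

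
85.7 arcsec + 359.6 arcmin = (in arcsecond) 2.166e+04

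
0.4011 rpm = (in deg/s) 2.407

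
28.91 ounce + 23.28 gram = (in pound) 1.858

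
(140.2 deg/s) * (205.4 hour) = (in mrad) 1.809e+09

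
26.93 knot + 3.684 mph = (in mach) 0.04552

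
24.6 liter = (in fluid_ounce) 831.8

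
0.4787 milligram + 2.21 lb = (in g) 1002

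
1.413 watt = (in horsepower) 0.001895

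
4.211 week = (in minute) 4.245e+04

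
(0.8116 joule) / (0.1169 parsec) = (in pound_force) 5.058e-17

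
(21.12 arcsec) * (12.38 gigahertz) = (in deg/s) 7.263e+07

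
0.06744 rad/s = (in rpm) 0.644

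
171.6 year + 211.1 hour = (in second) 5.412e+09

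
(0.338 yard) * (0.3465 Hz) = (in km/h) 0.3855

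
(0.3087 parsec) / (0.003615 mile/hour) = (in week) 9.746e+12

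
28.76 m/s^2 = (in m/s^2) 28.76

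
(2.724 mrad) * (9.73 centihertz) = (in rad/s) 0.000265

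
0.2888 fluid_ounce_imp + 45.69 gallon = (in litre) 173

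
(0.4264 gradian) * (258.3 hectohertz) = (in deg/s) 9913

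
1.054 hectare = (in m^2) 1.054e+04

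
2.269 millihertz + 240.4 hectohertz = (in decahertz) 2404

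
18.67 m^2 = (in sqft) 201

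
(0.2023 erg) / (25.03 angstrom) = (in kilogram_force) 0.8242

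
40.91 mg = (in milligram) 40.91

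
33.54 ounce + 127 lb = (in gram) 5.856e+04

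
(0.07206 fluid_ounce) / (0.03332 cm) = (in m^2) 0.006396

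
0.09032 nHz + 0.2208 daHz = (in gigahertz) 2.208e-09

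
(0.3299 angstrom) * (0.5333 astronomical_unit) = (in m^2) 2.632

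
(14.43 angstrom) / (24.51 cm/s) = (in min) 9.812e-11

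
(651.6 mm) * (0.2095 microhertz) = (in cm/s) 1.365e-05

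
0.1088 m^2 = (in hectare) 1.088e-05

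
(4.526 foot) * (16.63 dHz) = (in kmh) 8.259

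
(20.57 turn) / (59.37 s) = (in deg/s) 124.7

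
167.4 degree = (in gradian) 186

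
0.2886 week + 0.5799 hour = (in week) 0.2921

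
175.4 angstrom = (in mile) 1.09e-11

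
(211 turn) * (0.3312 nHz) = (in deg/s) 2.516e-05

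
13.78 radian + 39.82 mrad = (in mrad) 1.382e+04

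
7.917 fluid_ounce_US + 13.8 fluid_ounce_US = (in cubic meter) 0.0006422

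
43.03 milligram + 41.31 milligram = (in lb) 0.0001859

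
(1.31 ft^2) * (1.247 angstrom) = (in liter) 1.518e-08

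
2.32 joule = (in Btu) 0.002199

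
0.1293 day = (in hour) 3.103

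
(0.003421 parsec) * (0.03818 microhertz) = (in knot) 7.834e+06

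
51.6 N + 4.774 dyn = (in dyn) 5.16e+06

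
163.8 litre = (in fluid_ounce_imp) 5765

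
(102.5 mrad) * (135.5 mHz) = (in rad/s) 0.01389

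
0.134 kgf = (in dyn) 1.314e+05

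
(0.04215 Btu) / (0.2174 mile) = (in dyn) 1.271e+04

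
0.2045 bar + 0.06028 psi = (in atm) 0.2059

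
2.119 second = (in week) 3.504e-06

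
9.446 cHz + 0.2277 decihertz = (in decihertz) 1.172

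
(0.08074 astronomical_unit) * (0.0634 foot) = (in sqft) 2.512e+09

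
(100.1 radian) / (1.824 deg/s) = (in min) 52.41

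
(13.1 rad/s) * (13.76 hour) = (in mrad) 6.489e+08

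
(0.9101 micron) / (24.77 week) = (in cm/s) 6.075e-12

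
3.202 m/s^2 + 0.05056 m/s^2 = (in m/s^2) 3.253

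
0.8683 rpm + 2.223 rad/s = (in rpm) 22.1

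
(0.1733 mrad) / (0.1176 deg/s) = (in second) 0.08443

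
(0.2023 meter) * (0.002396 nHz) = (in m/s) 4.847e-13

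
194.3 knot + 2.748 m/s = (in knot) 199.6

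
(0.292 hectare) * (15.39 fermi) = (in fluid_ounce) 1.52e-06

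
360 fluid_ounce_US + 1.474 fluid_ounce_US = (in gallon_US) 2.824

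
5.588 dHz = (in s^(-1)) 0.5588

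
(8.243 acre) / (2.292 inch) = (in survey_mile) 356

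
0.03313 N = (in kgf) 0.003378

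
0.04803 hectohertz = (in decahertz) 0.4803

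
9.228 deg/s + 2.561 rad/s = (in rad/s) 2.722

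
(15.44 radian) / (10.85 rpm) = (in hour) 0.003775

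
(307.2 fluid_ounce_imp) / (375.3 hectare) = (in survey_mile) 1.445e-12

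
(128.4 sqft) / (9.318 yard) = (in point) 3969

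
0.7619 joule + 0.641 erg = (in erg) 7.619e+06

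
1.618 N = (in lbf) 0.3637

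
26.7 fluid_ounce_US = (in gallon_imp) 0.1737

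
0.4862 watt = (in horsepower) 0.000652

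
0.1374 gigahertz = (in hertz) 1.374e+08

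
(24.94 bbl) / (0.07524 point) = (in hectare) 14.94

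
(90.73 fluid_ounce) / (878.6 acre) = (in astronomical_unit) 5.045e-21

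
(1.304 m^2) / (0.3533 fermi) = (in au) 2.467e+04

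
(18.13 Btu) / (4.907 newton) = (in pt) 1.105e+07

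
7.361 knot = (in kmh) 13.63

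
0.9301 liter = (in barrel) 0.00585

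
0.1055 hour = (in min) 6.33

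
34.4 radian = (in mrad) 3.44e+04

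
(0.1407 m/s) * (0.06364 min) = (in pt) 1523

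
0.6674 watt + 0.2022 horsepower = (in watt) 151.4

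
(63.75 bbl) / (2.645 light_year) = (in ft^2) 4.36e-15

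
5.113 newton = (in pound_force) 1.149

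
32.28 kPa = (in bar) 0.3228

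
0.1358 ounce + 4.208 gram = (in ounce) 0.2842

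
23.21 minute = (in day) 0.01612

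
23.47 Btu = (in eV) 1.546e+23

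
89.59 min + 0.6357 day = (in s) 6.03e+04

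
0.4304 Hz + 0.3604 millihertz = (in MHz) 4.308e-07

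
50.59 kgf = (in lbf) 111.5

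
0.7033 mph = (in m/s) 0.3144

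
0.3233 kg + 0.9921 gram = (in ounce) 11.44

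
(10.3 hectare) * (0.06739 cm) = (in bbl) 436.6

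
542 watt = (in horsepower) 0.7268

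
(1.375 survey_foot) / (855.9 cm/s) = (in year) 1.553e-09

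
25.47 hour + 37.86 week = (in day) 266.1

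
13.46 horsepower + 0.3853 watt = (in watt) 1.004e+04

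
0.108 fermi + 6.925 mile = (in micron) 1.114e+10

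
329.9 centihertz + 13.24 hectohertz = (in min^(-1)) 7.964e+04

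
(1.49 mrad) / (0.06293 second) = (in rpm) 0.2261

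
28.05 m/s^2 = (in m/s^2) 28.05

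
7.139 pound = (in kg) 3.238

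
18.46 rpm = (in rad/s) 1.933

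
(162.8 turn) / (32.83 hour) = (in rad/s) 0.008655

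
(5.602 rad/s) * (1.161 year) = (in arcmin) 7.051e+11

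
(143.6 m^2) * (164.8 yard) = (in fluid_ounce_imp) 7.616e+08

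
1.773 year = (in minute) 9.319e+05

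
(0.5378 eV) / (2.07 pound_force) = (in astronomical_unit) 6.255e-32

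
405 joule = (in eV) 2.528e+21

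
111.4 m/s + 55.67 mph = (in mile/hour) 304.9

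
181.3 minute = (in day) 0.1259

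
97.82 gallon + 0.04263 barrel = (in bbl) 2.372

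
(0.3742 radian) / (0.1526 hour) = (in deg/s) 0.03903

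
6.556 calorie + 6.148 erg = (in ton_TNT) 6.556e-09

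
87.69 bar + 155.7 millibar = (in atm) 86.7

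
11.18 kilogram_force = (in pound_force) 24.65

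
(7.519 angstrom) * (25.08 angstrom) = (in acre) 4.66e-22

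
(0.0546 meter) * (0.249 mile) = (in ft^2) 235.5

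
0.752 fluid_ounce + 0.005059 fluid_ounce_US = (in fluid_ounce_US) 0.7571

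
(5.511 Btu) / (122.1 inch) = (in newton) 1875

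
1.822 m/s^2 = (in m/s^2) 1.822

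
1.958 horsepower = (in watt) 1460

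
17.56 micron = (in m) 1.756e-05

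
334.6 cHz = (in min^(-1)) 200.8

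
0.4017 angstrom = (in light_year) 4.246e-27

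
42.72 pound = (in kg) 19.38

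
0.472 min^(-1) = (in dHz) 0.07867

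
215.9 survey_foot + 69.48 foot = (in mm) 8.698e+04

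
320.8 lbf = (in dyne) 1.427e+08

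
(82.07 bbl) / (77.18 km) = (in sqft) 0.00182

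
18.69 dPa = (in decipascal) 18.69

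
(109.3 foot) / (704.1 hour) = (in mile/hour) 2.94e-05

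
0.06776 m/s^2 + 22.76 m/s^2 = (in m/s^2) 22.83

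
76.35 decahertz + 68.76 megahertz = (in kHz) 6.876e+04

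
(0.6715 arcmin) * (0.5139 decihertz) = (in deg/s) 0.0005751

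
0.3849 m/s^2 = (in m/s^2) 0.3849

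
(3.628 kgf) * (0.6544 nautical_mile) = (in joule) 4.312e+04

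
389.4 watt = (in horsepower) 0.5222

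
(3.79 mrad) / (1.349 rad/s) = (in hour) 7.804e-07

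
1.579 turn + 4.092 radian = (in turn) 2.23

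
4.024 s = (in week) 6.653e-06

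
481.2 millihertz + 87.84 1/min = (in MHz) 1.945e-06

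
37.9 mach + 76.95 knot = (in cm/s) 1.294e+06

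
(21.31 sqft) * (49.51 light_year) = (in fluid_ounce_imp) 3.264e+22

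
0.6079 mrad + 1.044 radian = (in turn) 0.1663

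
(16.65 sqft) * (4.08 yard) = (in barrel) 36.3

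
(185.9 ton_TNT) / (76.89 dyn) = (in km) 1.012e+12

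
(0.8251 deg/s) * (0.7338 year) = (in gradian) 2.122e+07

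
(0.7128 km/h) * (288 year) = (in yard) 1.967e+09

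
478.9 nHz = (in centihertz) 4.789e-05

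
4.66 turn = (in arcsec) 6.039e+06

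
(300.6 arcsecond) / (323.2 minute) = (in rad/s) 7.515e-08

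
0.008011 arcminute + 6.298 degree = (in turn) 0.01749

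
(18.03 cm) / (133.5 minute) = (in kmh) 8.103e-05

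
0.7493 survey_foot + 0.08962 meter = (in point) 901.4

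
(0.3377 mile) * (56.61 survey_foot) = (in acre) 2.317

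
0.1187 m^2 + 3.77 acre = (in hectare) 1.526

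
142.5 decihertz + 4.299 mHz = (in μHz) 1.425e+07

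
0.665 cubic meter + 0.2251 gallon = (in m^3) 0.6659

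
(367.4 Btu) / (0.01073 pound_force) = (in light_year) 8.584e-10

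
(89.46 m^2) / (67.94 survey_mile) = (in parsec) 2.652e-20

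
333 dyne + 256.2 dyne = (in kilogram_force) 0.0006008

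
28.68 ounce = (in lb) 1.792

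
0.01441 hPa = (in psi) 0.000209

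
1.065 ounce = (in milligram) 3.019e+04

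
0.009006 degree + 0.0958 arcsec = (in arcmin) 0.542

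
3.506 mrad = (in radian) 0.003506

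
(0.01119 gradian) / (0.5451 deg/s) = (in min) 0.0003079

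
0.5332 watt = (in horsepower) 0.000715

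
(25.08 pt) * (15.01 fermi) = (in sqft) 1.429e-15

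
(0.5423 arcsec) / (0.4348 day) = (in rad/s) 6.999e-11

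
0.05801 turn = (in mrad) 364.5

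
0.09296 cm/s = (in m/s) 0.0009296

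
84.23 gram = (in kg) 0.08423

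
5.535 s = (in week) 9.152e-06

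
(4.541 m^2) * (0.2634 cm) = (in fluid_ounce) 404.4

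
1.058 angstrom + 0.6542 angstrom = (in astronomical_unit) 1.145e-21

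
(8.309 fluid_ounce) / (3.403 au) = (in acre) 1.193e-19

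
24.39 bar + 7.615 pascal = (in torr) 1.829e+04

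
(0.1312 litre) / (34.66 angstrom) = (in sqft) 4.075e+05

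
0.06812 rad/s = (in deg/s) 3.903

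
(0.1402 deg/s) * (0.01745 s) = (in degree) 0.002446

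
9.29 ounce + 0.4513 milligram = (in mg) 2.634e+05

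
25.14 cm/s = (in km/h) 0.905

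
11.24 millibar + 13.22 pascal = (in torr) 8.53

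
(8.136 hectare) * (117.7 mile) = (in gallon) 4.071e+12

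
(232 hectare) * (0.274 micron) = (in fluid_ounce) 2.149e+04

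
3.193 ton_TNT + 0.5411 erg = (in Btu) 1.266e+07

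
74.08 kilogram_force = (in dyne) 7.265e+07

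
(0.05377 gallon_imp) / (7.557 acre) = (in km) 7.993e-12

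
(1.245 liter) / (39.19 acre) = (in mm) 7.85e-06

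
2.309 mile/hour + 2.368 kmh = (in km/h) 6.084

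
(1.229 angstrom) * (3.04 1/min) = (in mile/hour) 1.393e-11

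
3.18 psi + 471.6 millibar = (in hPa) 690.9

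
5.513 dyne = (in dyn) 5.513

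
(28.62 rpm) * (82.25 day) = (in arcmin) 7.322e+10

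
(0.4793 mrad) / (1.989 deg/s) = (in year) 4.378e-10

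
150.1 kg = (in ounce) 5295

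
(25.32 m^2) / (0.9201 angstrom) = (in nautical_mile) 1.486e+08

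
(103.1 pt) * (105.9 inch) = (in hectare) 9.783e-06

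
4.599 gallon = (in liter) 17.41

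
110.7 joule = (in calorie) 26.46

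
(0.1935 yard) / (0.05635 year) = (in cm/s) 9.957e-06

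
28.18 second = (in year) 8.936e-07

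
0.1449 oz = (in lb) 0.009056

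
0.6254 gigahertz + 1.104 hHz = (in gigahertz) 0.6254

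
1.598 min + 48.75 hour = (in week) 0.2903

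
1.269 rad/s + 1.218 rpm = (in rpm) 13.34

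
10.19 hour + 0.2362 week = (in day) 2.078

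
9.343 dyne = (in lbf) 2.1e-05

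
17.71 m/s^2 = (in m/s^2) 17.71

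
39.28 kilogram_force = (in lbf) 86.6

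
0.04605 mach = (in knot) 30.48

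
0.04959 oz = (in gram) 1.406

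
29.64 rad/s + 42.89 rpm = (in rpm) 325.9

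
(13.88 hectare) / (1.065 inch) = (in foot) 1.683e+07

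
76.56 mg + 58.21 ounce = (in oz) 58.21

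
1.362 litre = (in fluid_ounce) 46.05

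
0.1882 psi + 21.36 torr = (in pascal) 4145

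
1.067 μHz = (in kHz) 1.067e-09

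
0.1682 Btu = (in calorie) 42.41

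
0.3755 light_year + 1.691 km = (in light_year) 0.3755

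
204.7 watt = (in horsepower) 0.2745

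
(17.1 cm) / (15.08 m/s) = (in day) 1.312e-07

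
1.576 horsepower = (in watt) 1175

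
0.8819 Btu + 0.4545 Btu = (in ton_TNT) 3.37e-07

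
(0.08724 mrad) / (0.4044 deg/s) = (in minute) 0.000206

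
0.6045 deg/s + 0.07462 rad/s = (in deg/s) 4.88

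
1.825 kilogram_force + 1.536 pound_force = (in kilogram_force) 2.522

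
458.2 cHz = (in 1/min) 274.9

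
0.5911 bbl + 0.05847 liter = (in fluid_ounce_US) 3180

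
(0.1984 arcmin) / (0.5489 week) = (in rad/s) 1.738e-10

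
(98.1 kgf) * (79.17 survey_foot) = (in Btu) 22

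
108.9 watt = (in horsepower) 0.146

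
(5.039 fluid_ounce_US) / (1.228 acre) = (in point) 8.5e-05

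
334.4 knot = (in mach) 0.5052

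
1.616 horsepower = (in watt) 1205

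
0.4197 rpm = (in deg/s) 2.518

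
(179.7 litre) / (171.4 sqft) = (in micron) 1.129e+04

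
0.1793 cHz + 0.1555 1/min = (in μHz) 4385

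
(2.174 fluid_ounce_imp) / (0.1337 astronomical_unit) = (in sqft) 3.324e-14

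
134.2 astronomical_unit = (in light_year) 0.002122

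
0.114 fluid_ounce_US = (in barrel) 2.121e-05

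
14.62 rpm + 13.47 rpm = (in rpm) 28.09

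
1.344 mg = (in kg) 1.344e-06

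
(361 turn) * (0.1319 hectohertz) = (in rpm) 2.857e+05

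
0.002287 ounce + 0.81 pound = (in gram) 367.5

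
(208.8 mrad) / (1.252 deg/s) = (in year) 3.03e-07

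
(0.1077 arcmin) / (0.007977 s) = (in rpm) 0.0375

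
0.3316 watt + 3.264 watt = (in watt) 3.596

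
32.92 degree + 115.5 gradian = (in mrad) 2389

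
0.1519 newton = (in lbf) 0.03415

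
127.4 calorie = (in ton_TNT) 1.274e-07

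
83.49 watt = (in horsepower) 0.112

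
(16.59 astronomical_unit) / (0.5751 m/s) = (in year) 1.368e+05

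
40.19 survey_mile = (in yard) 7.073e+04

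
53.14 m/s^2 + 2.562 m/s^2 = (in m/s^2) 55.7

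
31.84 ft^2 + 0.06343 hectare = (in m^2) 637.3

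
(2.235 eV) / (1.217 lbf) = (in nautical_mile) 3.572e-23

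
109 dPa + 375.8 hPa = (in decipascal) 3.759e+05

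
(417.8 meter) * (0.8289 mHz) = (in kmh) 1.247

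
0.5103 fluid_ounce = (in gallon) 0.003987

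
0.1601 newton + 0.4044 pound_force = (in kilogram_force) 0.1998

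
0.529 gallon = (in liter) 2.002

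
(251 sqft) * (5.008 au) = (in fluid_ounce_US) 5.907e+17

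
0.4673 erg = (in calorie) 1.117e-08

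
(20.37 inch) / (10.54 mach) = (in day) 1.669e-09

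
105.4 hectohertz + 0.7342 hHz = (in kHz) 10.61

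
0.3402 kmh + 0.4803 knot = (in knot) 0.664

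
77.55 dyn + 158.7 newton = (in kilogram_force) 16.18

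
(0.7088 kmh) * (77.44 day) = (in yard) 1.441e+06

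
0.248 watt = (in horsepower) 0.0003326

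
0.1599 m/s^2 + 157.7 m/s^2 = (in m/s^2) 157.9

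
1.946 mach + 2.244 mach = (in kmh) 5136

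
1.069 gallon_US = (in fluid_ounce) 136.8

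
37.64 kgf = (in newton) 369.1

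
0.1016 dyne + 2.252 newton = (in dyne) 2.252e+05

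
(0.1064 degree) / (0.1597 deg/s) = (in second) 0.6662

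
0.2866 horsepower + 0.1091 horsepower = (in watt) 295.1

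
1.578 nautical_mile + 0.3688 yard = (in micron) 2.923e+09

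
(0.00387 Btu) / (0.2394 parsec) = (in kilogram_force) 5.636e-17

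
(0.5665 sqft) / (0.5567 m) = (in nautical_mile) 5.105e-05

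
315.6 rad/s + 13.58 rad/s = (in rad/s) 329.2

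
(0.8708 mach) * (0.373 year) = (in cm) 3.488e+11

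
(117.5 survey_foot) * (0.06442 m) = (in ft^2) 24.83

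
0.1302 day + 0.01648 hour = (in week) 0.0187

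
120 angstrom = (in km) 1.2e-11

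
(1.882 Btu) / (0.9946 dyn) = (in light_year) 2.11e-08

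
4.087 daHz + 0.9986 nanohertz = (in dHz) 408.7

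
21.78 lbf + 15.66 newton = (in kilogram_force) 11.48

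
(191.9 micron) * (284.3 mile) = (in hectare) 0.00878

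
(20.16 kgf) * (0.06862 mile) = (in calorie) 5218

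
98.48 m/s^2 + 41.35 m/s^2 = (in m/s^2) 139.8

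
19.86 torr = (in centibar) 2.648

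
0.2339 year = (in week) 12.2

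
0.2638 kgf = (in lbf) 0.5816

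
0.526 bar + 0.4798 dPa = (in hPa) 526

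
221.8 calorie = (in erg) 9.28e+09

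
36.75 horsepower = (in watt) 2.74e+04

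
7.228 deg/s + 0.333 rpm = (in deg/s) 9.226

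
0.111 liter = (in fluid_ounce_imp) 3.907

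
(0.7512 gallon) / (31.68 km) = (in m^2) 8.976e-08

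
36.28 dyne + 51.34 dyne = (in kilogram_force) 8.935e-05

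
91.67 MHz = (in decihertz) 9.167e+08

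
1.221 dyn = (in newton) 1.221e-05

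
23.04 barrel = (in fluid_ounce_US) 1.239e+05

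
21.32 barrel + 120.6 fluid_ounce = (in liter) 3393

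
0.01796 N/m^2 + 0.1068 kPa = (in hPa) 1.068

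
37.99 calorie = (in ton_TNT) 3.799e-08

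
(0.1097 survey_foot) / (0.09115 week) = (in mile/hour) 1.357e-06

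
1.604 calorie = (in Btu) 0.006361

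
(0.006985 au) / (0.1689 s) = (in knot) 1.203e+10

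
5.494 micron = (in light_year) 5.807e-22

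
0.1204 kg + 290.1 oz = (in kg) 8.345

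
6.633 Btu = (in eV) 4.368e+22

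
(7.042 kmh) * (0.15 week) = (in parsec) 5.751e-12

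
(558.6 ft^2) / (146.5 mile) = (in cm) 0.02201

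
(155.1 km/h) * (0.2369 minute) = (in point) 1.736e+06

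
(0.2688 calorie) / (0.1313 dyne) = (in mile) 532.2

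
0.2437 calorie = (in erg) 1.02e+07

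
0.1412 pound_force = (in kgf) 0.06405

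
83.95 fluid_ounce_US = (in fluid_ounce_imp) 87.38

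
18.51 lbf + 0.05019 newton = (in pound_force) 18.52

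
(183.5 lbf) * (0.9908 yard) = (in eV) 4.616e+21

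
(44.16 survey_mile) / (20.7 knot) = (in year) 0.0002116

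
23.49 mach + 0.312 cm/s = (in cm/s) 7.998e+05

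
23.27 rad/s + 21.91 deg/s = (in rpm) 225.9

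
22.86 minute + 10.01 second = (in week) 0.002284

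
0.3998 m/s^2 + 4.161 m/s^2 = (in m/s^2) 4.561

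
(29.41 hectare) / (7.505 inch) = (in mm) 1.543e+09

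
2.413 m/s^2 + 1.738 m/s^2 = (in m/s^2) 4.151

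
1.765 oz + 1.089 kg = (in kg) 1.139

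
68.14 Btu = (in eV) 4.487e+23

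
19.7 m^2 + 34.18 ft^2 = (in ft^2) 246.2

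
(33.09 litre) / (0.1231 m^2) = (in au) 1.797e-12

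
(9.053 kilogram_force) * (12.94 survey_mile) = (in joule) 1.849e+06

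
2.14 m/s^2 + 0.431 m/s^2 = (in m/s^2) 2.571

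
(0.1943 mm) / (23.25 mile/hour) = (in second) 1.869e-05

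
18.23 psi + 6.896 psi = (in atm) 1.71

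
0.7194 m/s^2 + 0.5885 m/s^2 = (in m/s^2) 1.308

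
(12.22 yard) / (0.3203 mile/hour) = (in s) 78.04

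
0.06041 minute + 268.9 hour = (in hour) 268.9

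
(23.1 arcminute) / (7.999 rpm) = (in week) 1.326e-08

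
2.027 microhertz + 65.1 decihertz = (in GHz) 6.51e-09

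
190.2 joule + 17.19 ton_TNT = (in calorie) 1.719e+10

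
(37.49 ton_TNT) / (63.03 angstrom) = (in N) 2.489e+19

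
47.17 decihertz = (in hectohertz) 0.04717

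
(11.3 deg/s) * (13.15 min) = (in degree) 8916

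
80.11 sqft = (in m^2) 7.442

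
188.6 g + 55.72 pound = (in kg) 25.46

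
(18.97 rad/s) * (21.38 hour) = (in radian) 1.46e+06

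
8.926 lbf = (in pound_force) 8.926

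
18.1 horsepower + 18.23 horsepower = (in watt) 2.709e+04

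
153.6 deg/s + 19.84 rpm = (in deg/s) 272.6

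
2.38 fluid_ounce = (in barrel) 0.0004427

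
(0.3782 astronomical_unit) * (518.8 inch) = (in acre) 1.842e+08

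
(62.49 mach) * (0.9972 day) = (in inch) 7.218e+10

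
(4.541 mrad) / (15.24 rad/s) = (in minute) 4.966e-06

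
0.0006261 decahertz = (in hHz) 6.261e-05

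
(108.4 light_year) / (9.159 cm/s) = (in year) 3.551e+11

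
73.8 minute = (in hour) 1.23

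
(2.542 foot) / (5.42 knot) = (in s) 0.2779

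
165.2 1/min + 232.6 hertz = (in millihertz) 2.354e+05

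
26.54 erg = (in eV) 1.656e+13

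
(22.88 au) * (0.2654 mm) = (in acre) 2.245e+05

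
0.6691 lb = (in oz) 10.71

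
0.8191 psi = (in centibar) 5.647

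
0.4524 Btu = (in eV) 2.979e+21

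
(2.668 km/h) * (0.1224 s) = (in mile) 5.637e-05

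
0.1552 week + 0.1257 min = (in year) 0.002977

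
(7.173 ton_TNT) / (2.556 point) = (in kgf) 3.394e+12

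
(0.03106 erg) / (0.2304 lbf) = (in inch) 1.193e-07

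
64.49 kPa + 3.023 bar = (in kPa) 366.8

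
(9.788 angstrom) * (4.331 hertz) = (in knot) 8.24e-09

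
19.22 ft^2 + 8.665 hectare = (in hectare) 8.665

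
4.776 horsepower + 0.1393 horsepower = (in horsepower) 4.915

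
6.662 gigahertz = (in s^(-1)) 6.662e+09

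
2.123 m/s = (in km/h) 7.643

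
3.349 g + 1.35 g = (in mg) 4699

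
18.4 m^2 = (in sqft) 198.1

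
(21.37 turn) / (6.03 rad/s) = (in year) 7.061e-07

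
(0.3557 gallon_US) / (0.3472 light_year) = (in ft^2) 4.412e-18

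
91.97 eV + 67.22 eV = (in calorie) 6.096e-18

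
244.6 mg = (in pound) 0.0005393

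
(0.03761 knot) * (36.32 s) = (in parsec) 2.277e-17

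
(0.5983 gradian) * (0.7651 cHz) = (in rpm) 0.0006866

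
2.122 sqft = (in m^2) 0.1971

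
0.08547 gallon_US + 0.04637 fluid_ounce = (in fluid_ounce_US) 10.99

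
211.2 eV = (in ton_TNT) 8.087e-27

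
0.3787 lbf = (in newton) 1.685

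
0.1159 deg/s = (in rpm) 0.01932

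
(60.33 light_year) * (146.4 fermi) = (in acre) 20.65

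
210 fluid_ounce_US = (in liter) 6.21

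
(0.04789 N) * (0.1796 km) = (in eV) 5.368e+19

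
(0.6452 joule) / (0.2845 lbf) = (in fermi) 5.098e+14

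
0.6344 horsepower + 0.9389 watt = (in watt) 474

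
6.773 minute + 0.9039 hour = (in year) 0.0001161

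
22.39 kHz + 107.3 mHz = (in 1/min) 1.343e+06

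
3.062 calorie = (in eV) 7.996e+19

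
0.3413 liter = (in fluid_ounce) 11.54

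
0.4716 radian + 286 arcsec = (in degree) 27.1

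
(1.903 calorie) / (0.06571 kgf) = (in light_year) 1.306e-15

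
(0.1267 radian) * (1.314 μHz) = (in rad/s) 1.665e-07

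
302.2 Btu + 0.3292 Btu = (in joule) 3.192e+05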